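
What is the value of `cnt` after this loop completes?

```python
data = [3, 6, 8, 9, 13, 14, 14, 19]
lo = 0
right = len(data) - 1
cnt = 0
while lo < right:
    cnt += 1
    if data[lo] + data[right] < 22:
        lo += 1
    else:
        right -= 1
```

Steps to find pair summing to 22
`cnt` takes the values: 0 → 1 → 2 → 3 → 4 → 5 → 6 → 7

Answer: 7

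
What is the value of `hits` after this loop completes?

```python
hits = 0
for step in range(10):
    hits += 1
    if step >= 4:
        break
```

Loop breaks when step reaches 4, hits is 5
`hits` takes the values: 0 → 1 → 2 → 3 → 4 → 5

Answer: 5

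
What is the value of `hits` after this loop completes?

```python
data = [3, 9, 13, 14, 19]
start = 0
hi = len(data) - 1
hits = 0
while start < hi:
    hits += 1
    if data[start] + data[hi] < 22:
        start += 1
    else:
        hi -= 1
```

Steps to find pair summing to 22
`hits` takes the values: 0 → 1 → 2 → 3 → 4

Answer: 4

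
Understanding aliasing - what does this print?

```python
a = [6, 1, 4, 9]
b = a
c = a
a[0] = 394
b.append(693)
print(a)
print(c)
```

Key concept: multiple aliases.
Step by step:
`a = [6, 1, 4, 9]` → a = [6, 1, 4, 9]
`b = a` → b = [6, 1, 4, 9] (same object as a)
`c = a` → c = [6, 1, 4, 9] (same object as a, b)
`a[0] = 394` → a = [394, 1, 4, 9] (same object as b, c); b = [394, 1, 4, 9] (same object as a, c); c = [394, 1, 4, 9] (same object as a, b)
`b.append(693)` → a = [394, 1, 4, 9, 693] (same object as b, c); b = [394, 1, 4, 9, 693] (same object as a, c); c = [394, 1, 4, 9, 693] (same object as a, b)
`print(a)` → prints [394, 1, 4, 9, 693]
`print(c)` → prints [394, 1, 4, 9, 693]

Answer:
[394, 1, 4, 9, 693]
[394, 1, 4, 9, 693]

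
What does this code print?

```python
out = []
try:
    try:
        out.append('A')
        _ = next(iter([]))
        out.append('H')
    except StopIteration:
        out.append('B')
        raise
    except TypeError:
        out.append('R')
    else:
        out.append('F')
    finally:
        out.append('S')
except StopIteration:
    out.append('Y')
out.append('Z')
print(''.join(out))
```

Execution trace: 'A' (try body) → 'B' (except StopIteration) → 'S' (finally) → 'Y' (outer except StopIteration) → 'Z' (after the try/except). Output: ABSYZ

Answer: ABSYZ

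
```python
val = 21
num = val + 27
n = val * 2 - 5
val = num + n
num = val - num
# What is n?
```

Trace:
`val = 21` → val = 21
`num = val + 27` → num = 48
`n = val * 2 - 5` → n = 37
`val = num + n` → val = 85
`num = val - num` → num = 37
So n = 37

Answer: 37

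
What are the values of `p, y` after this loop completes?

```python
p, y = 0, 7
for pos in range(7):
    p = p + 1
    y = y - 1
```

p goes 0→7, y goes 7→0
`p, y` takes the values: (0, 7) → (1, 7) → (1, 6) → (2, 6) → (2, 5) → (3, 5) → (3, 4) → (4, 4) → (4, 3) → (5, 3) → (5, 2) → (6, 2) → (6, 1) → (7, 1) → (7, 0)

Answer: 7, 0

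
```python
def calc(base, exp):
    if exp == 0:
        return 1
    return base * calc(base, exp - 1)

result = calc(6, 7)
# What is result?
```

calc(6, 7) = 6 * 6 * 6 * 6 * 6 * 6 * 6 = 279936

Answer: 279936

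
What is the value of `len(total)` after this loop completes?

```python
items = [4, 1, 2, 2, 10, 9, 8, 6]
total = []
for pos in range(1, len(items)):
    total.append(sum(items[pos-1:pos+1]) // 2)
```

Number of 2-element averages
`total` takes the values: [] → [2] → [2, 1] → [2, 1, 2] → [2, 1, 2, 6] → [2, 1, 2, 6, 9] → [2, 1, 2, 6, 9, 8] → [2, 1, 2, 6, 9, 8, 7]
So `len(total)` = 7

Answer: 7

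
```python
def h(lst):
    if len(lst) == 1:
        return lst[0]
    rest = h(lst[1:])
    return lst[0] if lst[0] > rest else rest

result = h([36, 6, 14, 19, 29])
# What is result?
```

Recursive max over [36, 6, 14, 19, 29] = 36

Answer: 36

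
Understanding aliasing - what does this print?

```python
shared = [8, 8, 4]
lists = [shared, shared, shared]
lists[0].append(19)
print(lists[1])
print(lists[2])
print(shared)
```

Key concept: list of same reference.
Step by step:
`shared = [8, 8, 4]` → shared = [8, 8, 4]
`lists = [shared, shared, shared]` → lists = [[8, 8, 4], [8, 8, 4], [8, 8, 4]]
`lists[0].append(19)` → shared = [8, 8, 4, 19]; lists = [[8, 8, 4, 19], [8, 8, 4, 19], [8, 8, 4, 19]]
`print(lists[1])` → prints [8, 8, 4, 19]
`print(lists[2])` → prints [8, 8, 4, 19]
`print(shared)` → prints [8, 8, 4, 19]

Answer:
[8, 8, 4, 19]
[8, 8, 4, 19]
[8, 8, 4, 19]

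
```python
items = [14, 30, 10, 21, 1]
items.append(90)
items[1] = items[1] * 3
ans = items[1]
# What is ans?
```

Trace:
`items = [14, 30, 10, 21, 1]` → items = [14, 30, 10, 21, 1]
`items.append(90)` → items = [14, 30, 10, 21, 1, 90]
`items[1] = items[1] * 3` → items = [14, 90, 10, 21, 1, 90]
`ans = items[1]` → ans = 90
So ans = 90

Answer: 90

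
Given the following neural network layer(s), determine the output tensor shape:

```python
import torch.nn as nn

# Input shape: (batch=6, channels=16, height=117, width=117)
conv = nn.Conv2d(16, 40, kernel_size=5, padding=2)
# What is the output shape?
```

Input: (6, 16, 117, 117) -> Output: (6, 40, 117, 117)

Answer: (6, 40, 117, 117)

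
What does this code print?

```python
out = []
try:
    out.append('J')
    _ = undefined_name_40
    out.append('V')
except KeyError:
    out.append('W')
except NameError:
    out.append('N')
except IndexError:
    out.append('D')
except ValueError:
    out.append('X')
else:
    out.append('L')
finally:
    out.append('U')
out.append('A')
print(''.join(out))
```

Execution trace: 'J' (try body) → 'N' (except NameError) → 'U' (finally) → 'A' (after the try/except). Output: JNUA

Answer: JNUA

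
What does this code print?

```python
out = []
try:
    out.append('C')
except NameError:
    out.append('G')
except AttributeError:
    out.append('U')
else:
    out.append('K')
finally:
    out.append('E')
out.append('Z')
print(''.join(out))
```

Execution trace: 'C' (try body, no exception) → 'K' (else) → 'E' (finally) → 'Z' (after the try/except). Output: CKEZ

Answer: CKEZ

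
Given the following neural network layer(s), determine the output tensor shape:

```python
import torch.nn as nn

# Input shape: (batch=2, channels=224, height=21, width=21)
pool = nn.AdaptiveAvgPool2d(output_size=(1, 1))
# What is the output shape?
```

Input: (2, 224, 21, 21) -> Output: (2, 224, 1, 1)

Answer: (2, 224, 1, 1)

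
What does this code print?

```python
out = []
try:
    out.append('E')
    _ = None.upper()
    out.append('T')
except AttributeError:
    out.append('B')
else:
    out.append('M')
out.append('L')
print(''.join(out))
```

Execution trace: 'E' (try body) → 'B' (except AttributeError) → 'L' (after the try/except). Output: EBL

Answer: EBL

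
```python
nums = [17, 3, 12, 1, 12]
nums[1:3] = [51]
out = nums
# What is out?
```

Trace:
`nums = [17, 3, 12, 1, 12]` → nums = [17, 3, 12, 1, 12]
`nums[1:3] = [51]` → nums = [17, 51, 1, 12]
`out = nums` → out = [17, 51, 1, 12]
So out = [17, 51, 1, 12]

Answer: [17, 51, 1, 12]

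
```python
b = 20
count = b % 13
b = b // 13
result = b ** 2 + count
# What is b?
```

Trace:
`b = 20` → b = 20
`count = b % 13` → count = 7
`b = b // 13` → b = 1
`result = b ** 2 + count` → result = 8
So b = 1

Answer: 1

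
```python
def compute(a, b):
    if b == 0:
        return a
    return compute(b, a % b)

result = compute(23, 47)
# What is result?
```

compute(23, 47) -> compute(47, 23) -> compute(23, 1) -> compute(1, 0) -> 1

Answer: 1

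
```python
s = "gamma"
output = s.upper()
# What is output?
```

Trace:
`s = "gamma"` → s = 'gamma'
`output = s.upper()` → output = 'GAMMA'
So output = 'GAMMA'

Answer: 'GAMMA'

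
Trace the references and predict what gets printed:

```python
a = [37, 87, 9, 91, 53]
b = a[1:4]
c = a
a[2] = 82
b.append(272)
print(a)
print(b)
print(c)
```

Key concept: slice vs alias.
Step by step:
`a = [37, 87, 9, 91, 53]` → a = [37, 87, 9, 91, 53]
`b = a[1:4]` → b = [87, 9, 91]
`c = a` → c = [37, 87, 9, 91, 53] (same object as a)
`a[2] = 82` → a = [37, 87, 82, 91, 53] (same object as c); c = [37, 87, 82, 91, 53] (same object as a)
`b.append(272)` → b = [87, 9, 91, 272]
`print(a)` → prints [37, 87, 82, 91, 53]
`print(b)` → prints [87, 9, 91, 272]
`print(c)` → prints [37, 87, 82, 91, 53]

Answer:
[37, 87, 82, 91, 53]
[87, 9, 91, 272]
[37, 87, 82, 91, 53]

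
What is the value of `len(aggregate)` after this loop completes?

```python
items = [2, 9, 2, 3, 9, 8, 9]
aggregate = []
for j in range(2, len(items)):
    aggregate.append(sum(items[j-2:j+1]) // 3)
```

Number of 3-element averages
`aggregate` takes the values: [] → [4] → [4, 4] → [4, 4, 4] → [4, 4, 4, 6] → [4, 4, 4, 6, 8]
So `len(aggregate)` = 5

Answer: 5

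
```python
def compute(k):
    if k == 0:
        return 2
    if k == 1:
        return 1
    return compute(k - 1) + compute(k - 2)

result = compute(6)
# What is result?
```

Build up from base cases: compute(0)=2, compute(1)=1, compute(2)=3, compute(3)=4, compute(4)=7, compute(5)=11, compute(6)=18

Answer: 18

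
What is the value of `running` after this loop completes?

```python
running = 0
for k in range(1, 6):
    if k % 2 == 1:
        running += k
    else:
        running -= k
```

Add odd, subtract even
`running` takes the values: 0 → 1 → -1 → 2 → -2 → 3

Answer: 3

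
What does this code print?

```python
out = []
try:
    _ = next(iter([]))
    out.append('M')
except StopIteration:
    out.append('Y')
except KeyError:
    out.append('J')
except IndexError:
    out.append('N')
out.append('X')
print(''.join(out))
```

Execution trace: 'Y' (except StopIteration) → 'X' (after the try/except). Output: YX

Answer: YX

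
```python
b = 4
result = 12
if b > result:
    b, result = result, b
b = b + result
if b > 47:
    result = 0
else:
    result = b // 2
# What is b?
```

Trace:
`b = 4` → b = 4
`result = 12` → result = 12
`if b > result: ...` → b > result is False → no variable changes
`b = b + result` → b = 16
`if b > 47: ...` → b > 47 is False, take else branch → result = 8
So b = 16

Answer: 16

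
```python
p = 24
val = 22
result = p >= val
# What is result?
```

Trace:
`p = 24` → p = 24
`val = 22` → val = 22
`result = p >= val` → result = True
So result = True

Answer: True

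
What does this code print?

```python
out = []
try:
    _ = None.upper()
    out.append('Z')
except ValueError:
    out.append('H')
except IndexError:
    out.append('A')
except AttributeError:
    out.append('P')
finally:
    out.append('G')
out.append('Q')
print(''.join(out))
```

Execution trace: 'P' (except AttributeError) → 'G' (finally) → 'Q' (after the try/except). Output: PGQ

Answer: PGQ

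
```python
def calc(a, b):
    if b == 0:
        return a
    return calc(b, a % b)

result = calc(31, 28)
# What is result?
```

calc(31, 28) -> calc(28, 3) -> calc(3, 1) -> calc(1, 0) -> 1

Answer: 1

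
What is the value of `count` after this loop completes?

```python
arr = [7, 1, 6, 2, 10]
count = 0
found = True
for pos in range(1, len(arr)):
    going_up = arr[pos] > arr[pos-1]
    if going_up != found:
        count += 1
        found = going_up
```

Count direction changes in [7, 1, 6, 2, 10]
`count` takes the values: 0 → 1 → 2 → 3 → 4

Answer: 4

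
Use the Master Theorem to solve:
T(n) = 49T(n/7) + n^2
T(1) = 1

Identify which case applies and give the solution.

a=49, b=7, f(n)=n^2. log_7(49) = 2. Since c=2 = 2, Case 2 applies: T(n) = Θ(n^log_b(a) · log n) = O(n^2 log n).

Answer: O(n^2 log n) - Case 2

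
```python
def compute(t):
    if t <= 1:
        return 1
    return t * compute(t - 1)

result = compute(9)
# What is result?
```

compute(9) = 9 * 8 * 7 * 6 * 5 * 4 * 3 * 2 * 1 = 362880

Answer: 362880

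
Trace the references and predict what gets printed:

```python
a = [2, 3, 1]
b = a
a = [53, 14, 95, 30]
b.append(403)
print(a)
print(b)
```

Key concept: rebinding vs mutation: a is rebound to a new list, b still points at the original.
Step by step:
`a = [2, 3, 1]` → a = [2, 3, 1]
`b = a` → b = [2, 3, 1] (same object as a)
`a = [53, 14, 95, 30]` → a = [53, 14, 95, 30]
`b.append(403)` → b = [2, 3, 1, 403]
`print(a)` → prints [53, 14, 95, 30]
`print(b)` → prints [2, 3, 1, 403]

Answer:
[53, 14, 95, 30]
[2, 3, 1, 403]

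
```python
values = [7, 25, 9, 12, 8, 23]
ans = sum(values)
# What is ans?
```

Trace:
`values = [7, 25, 9, 12, 8, 23]` → values = [7, 25, 9, 12, 8, 23]
`ans = sum(values)` → ans = 84
So ans = 84

Answer: 84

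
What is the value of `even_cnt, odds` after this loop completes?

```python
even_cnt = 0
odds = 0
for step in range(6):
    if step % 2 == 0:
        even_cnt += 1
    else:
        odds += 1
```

Count evens and odds in range(6)
`even_cnt, odds` takes the values: (0, 0) → (1, 0) → (1, 1) → (2, 1) → (2, 2) → (3, 2) → (3, 3)

Answer: 3, 3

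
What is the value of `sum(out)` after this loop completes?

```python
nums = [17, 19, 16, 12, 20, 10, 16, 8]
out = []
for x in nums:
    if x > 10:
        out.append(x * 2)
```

Sum of doubled values > 10
`out` takes the values: [] → [34] → [34, 38] → [34, 38, 32] → [34, 38, 32, 24] → [34, 38, 32, 24, 40] → [34, 38, 32, 24, 40, 32]
So `sum(out)` = 200

Answer: 200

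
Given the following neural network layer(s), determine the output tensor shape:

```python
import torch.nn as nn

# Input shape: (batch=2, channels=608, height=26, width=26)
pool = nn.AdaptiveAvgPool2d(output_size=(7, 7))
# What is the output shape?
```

Input: (2, 608, 26, 26) -> Output: (2, 608, 7, 7)

Answer: (2, 608, 7, 7)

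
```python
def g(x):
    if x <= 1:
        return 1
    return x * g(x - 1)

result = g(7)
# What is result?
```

g(7) = 7 * 6 * 5 * 4 * 3 * 2 * 1 = 5040

Answer: 5040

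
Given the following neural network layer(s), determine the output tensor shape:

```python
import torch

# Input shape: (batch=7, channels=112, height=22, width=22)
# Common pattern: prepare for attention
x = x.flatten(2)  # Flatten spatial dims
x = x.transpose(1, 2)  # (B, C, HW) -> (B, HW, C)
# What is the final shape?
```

Input: (7, 112, 22, 22) -> after flatten(2): (7, 112, 484) -> Output: (7, 484, 112)

Answer: (7, 484, 112)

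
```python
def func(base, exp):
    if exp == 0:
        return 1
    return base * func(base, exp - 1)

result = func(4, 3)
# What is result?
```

func(4, 3) = 4 * 4 * 4 = 64

Answer: 64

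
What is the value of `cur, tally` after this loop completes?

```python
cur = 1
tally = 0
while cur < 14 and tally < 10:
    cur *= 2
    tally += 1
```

Double until >= 14 or 10 iterations
`cur, tally` takes the values: (1, 0) → (2, 0) → (2, 1) → (4, 1) → (4, 2) → (8, 2) → (8, 3) → (16, 3) → (16, 4)

Answer: 16, 4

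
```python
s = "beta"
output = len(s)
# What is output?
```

Trace:
`s = "beta"` → s = 'beta'
`output = len(s)` → output = 4
So output = 4

Answer: 4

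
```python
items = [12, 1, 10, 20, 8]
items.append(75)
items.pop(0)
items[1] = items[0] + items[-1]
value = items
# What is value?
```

Trace:
`items = [12, 1, 10, 20, 8]` → items = [12, 1, 10, 20, 8]
`items.append(75)` → items = [12, 1, 10, 20, 8, 75]
`items.pop(0)` → items = [1, 10, 20, 8, 75]
`items[1] = items[0] + items[-1]` → items = [1, 76, 20, 8, 75]
`value = items` → value = [1, 76, 20, 8, 75]
So value = [1, 76, 20, 8, 75]

Answer: [1, 76, 20, 8, 75]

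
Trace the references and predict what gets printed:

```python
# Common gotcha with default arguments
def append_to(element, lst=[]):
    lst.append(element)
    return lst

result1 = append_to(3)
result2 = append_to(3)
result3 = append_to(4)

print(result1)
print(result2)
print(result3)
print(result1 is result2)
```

Key concept: mutable default argument gotcha.
Step by step:
`result1 = append_to(3)` → result1 = [3]
`result2 = append_to(3)` → result1 = [3, 3] (same object as result2); result2 = [3, 3] (same object as result1)
`result3 = append_to(4)` → result1 = [3, 3, 4] (same object as result2, result3); result2 = [3, 3, 4] (same object as result1, result3); result3 = [3, 3, 4] (same object as result1, result2)
`print(result1)` → prints [3, 3, 4]
`print(result2)` → prints [3, 3, 4]
`print(result3)` → prints [3, 3, 4]
`print(result1 is result2)` → prints True

Answer:
[3, 3, 4]
[3, 3, 4]
[3, 3, 4]
True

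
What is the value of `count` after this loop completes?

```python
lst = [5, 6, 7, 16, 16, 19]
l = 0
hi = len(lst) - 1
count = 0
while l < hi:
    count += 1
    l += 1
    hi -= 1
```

Iterations until pointers meet (list length 6)
`count` takes the values: 0 → 1 → 2 → 3

Answer: 3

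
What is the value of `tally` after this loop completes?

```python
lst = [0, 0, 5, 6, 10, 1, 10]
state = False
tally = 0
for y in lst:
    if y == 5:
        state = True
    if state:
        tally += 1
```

Count elements after first 5 in [0, 0, 5, 6, 10, 1, 10]
`tally` takes the values: 0 → 1 → 2 → 3 → 4 → 5

Answer: 5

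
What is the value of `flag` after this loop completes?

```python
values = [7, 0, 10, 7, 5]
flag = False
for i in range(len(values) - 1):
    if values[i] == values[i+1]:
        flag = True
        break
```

Check consecutive duplicates in [7, 0, 10, 7, 5]
`flag` takes the values: False

Answer: False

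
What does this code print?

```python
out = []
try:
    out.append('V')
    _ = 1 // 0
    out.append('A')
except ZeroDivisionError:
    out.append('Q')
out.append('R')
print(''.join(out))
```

Execution trace: 'V' (try body) → 'Q' (except ZeroDivisionError) → 'R' (after the try/except). Output: VQR

Answer: VQR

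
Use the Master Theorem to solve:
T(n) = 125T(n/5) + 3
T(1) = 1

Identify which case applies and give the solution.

a=125, b=5, f(n)=3. log_5(125) = 3. Since c=0 < 3, Case 1 applies: T(n) = Θ(n^log_b(a)) = O(n^3).

Answer: O(n^3) - Case 1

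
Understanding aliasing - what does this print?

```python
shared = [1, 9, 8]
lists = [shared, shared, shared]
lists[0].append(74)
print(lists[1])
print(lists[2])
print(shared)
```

Key concept: list of same reference.
Step by step:
`shared = [1, 9, 8]` → shared = [1, 9, 8]
`lists = [shared, shared, shared]` → lists = [[1, 9, 8], [1, 9, 8], [1, 9, 8]]
`lists[0].append(74)` → shared = [1, 9, 8, 74]; lists = [[1, 9, 8, 74], [1, 9, 8, 74], [1, 9, 8, 74]]
`print(lists[1])` → prints [1, 9, 8, 74]
`print(lists[2])` → prints [1, 9, 8, 74]
`print(shared)` → prints [1, 9, 8, 74]

Answer:
[1, 9, 8, 74]
[1, 9, 8, 74]
[1, 9, 8, 74]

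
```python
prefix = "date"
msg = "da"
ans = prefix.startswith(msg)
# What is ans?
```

Trace:
`prefix = "date"` → prefix = 'date'
`msg = "da"` → msg = 'da'
`ans = prefix.startswith(msg)` → ans = True
So ans = True

Answer: True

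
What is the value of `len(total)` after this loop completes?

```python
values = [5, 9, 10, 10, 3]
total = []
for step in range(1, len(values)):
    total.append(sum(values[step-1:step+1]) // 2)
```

Number of 2-element averages
`total` takes the values: [] → [7] → [7, 9] → [7, 9, 10] → [7, 9, 10, 6]
So `len(total)` = 4

Answer: 4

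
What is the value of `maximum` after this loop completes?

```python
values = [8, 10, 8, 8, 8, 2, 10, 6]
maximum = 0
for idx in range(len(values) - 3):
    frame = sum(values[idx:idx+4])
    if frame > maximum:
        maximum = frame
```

Max sum of 4-element window in [8, 10, 8, 8, 8, 2, 10, 6]
`maximum` takes the values: 0 → 34

Answer: 34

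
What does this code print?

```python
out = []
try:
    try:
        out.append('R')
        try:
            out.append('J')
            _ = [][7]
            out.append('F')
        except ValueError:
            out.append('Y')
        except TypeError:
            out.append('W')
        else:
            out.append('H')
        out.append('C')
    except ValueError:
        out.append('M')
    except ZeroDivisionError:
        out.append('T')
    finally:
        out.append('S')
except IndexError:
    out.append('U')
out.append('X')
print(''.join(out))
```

Execution trace: 'R' (try body) → 'J' (inner try body) → 'S' (finally) → 'U' (outer except IndexError) → 'X' (after the try/except). Output: RJSUX

Answer: RJSUX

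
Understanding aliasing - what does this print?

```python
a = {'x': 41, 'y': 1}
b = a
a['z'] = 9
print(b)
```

Key concept: dict aliasing.
Step by step:
`a = {'x': 41, 'y': 1}` → a = {'x': 41, 'y': 1}
`b = a` → b = {'x': 41, 'y': 1} (same object as a)
`a['z'] = 9` → a = {'x': 41, 'y': 1, 'z': 9} (same object as b); b = {'x': 41, 'y': 1, 'z': 9} (same object as a)
`print(b)` → prints {'x': 41, 'y': 1, 'z': 9}

Answer: {'x': 41, 'y': 1, 'z': 9}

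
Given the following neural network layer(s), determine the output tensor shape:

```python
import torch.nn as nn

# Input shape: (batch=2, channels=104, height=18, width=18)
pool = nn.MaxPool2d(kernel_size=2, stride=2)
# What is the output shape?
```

Input: (2, 104, 18, 18) -> Output: (2, 104, 9, 9)

Answer: (2, 104, 9, 9)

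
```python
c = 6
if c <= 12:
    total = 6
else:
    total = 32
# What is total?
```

Trace:
`c = 6` → c = 6
`if c <= 12: ...` → c <= 12 is True → total = 6
So total = 6

Answer: 6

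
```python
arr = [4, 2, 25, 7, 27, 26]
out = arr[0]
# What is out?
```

Trace:
`arr = [4, 2, 25, 7, 27, 26]` → arr = [4, 2, 25, 7, 27, 26]
`out = arr[0]` → out = 4
So out = 4

Answer: 4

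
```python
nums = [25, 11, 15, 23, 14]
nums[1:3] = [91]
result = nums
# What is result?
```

Trace:
`nums = [25, 11, 15, 23, 14]` → nums = [25, 11, 15, 23, 14]
`nums[1:3] = [91]` → nums = [25, 91, 23, 14]
`result = nums` → result = [25, 91, 23, 14]
So result = [25, 91, 23, 14]

Answer: [25, 91, 23, 14]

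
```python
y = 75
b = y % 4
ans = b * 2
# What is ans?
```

Trace:
`y = 75` → y = 75
`b = y % 4` → b = 3
`ans = b * 2` → ans = 6
So ans = 6

Answer: 6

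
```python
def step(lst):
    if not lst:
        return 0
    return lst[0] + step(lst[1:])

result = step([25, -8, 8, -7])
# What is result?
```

25 + (-8) + 8 + (-7) + 0 = 18

Answer: 18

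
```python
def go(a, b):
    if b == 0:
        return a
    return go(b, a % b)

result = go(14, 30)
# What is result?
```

go(14, 30) -> go(30, 14) -> go(14, 2) -> go(2, 0) -> 2

Answer: 2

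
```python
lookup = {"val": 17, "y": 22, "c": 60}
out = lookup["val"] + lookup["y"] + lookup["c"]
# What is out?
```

Trace:
`lookup = {"val": 17, "y": 22, "c": 60}` → lookup = {'val': 17, 'y': 22, 'c': 60}
`out = lookup["val"] + lookup["y"] + lookup["c"]` → out = 99
So out = 99

Answer: 99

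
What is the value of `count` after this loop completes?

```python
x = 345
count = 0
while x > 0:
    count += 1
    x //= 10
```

Count digits by repeated division by 10
`count` takes the values: 0 → 1 → 2 → 3

Answer: 3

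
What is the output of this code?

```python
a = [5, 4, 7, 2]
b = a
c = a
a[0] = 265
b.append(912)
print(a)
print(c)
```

Key concept: multiple aliases.
Step by step:
`a = [5, 4, 7, 2]` → a = [5, 4, 7, 2]
`b = a` → b = [5, 4, 7, 2] (same object as a)
`c = a` → c = [5, 4, 7, 2] (same object as a, b)
`a[0] = 265` → a = [265, 4, 7, 2] (same object as b, c); b = [265, 4, 7, 2] (same object as a, c); c = [265, 4, 7, 2] (same object as a, b)
`b.append(912)` → a = [265, 4, 7, 2, 912] (same object as b, c); b = [265, 4, 7, 2, 912] (same object as a, c); c = [265, 4, 7, 2, 912] (same object as a, b)
`print(a)` → prints [265, 4, 7, 2, 912]
`print(c)` → prints [265, 4, 7, 2, 912]

Answer:
[265, 4, 7, 2, 912]
[265, 4, 7, 2, 912]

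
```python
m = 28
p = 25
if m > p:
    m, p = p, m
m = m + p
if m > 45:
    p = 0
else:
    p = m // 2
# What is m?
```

Trace:
`m = 28` → m = 28
`p = 25` → p = 25
`if m > p: ...` → m > p is True → m = 25; p = 28
`m = m + p` → m = 53
`if m > 45: ...` → m > 45 is True → p = 0
So m = 53

Answer: 53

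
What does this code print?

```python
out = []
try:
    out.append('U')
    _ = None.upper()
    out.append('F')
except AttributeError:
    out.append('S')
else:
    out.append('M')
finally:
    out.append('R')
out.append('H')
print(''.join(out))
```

Execution trace: 'U' (try body) → 'S' (except AttributeError) → 'R' (finally) → 'H' (after the try/except). Output: USRH

Answer: USRH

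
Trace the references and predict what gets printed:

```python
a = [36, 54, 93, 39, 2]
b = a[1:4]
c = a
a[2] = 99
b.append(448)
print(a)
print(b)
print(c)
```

Key concept: slice vs alias.
Step by step:
`a = [36, 54, 93, 39, 2]` → a = [36, 54, 93, 39, 2]
`b = a[1:4]` → b = [54, 93, 39]
`c = a` → c = [36, 54, 93, 39, 2] (same object as a)
`a[2] = 99` → a = [36, 54, 99, 39, 2] (same object as c); c = [36, 54, 99, 39, 2] (same object as a)
`b.append(448)` → b = [54, 93, 39, 448]
`print(a)` → prints [36, 54, 99, 39, 2]
`print(b)` → prints [54, 93, 39, 448]
`print(c)` → prints [36, 54, 99, 39, 2]

Answer:
[36, 54, 99, 39, 2]
[54, 93, 39, 448]
[36, 54, 99, 39, 2]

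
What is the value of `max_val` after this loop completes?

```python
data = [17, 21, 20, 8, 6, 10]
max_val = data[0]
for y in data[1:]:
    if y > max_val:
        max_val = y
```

Maximum of [17, 21, 20, 8, 6, 10]
`max_val` takes the values: 17 → 21

Answer: 21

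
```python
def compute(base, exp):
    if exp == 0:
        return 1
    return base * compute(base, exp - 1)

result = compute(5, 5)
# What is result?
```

compute(5, 5) = 5 * 5 * 5 * 5 * 5 = 3125

Answer: 3125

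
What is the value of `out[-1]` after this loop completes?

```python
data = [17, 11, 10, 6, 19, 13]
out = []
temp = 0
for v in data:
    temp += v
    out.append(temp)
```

Cumulative sum ends at 76
`out` takes the values: [] → [17] → [17, 28] → [17, 28, 38] → [17, 28, 38, 44] → [17, 28, 38, 44, 63] → [17, 28, 38, 44, 63, 76]
So `out[-1]` = 76

Answer: 76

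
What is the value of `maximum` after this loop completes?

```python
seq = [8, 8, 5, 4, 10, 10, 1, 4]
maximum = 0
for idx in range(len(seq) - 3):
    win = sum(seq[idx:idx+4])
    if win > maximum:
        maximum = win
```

Max sum of 4-element window in [8, 8, 5, 4, 10, 10, 1, 4]
`maximum` takes the values: 0 → 25 → 27 → 29

Answer: 29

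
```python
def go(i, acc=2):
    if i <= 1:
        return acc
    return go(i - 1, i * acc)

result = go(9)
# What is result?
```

Accumulator trace (n, acc): (9, 2) -> (8, 18) -> (7, 144) -> (6, 1008) -> (5, 6048) -> (4, 30240) -> (3, 120960) -> (2, 362880) -> (1, 725760) -> return 725760

Answer: 725760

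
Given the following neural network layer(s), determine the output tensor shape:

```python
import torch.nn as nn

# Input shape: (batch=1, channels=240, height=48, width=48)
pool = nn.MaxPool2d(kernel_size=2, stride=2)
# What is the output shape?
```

Input: (1, 240, 48, 48) -> Output: (1, 240, 24, 24)

Answer: (1, 240, 24, 24)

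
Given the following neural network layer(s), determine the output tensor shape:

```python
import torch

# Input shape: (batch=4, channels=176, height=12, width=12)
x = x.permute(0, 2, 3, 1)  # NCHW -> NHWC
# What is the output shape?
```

Input: (4, 176, 12, 12) -> Output: (4, 12, 12, 176)

Answer: (4, 12, 12, 176)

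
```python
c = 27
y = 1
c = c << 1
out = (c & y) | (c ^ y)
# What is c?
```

Trace:
`c = 27` → c = 27
`y = 1` → y = 1
`c = c << 1` → c = 54
`out = (c & y) | (c ^ y)` → out = 55
So c = 54

Answer: 54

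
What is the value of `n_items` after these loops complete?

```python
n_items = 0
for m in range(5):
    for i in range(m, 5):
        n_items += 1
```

Upper triangle: 5 + 4 + ... + 1
`n_items` takes the values: 0 → 1 → 2 → 3 → 4 → 5 → 6 → 7 → 8 → 9 → 10 → 11 → 12 → 13 → 14 → 15

Answer: 15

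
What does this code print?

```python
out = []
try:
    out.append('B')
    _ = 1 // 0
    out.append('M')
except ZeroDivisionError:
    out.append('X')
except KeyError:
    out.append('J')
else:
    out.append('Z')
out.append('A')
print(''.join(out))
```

Execution trace: 'B' (try body) → 'X' (except ZeroDivisionError) → 'A' (after the try/except). Output: BXA

Answer: BXA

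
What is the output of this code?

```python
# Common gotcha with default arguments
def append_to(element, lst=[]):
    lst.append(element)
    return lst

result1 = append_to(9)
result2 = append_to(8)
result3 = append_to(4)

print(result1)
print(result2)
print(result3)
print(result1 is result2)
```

Key concept: mutable default argument gotcha.
Step by step:
`result1 = append_to(9)` → result1 = [9]
`result2 = append_to(8)` → result1 = [9, 8] (same object as result2); result2 = [9, 8] (same object as result1)
`result3 = append_to(4)` → result1 = [9, 8, 4] (same object as result2, result3); result2 = [9, 8, 4] (same object as result1, result3); result3 = [9, 8, 4] (same object as result1, result2)
`print(result1)` → prints [9, 8, 4]
`print(result2)` → prints [9, 8, 4]
`print(result3)` → prints [9, 8, 4]
`print(result1 is result2)` → prints True

Answer:
[9, 8, 4]
[9, 8, 4]
[9, 8, 4]
True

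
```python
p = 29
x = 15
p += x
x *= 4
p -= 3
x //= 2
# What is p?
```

Trace:
`p = 29` → p = 29
`x = 15` → x = 15
`p += x` → p = 44
`x *= 4` → x = 60
`p -= 3` → p = 41
`x //= 2` → x = 30
So p = 41

Answer: 41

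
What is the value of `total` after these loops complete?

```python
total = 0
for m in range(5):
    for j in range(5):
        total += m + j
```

Sum of all m+j for m,j in 5x5
`total` takes the values: 0 → 1 → 3 → 6 → 10 → 11 → 13 → 16 → 20 → 25 → 27 → 30 → 34 → 39 → 45 → 48 → 52 → 57 → 63 → 70 → 74 → 79 → 85 → 92 → 100

Answer: 100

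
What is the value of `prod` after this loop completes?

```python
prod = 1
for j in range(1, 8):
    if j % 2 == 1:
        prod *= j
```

Product of odd numbers 1 to 7
`prod` takes the values: 1 → 3 → 15 → 105

Answer: 105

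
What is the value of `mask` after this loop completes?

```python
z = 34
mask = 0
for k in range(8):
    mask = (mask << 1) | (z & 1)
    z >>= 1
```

Reverse lowest 8 bits of 34
`mask` takes the values: 0 → 1 → 2 → 4 → 8 → 17 → 34 → 68

Answer: 68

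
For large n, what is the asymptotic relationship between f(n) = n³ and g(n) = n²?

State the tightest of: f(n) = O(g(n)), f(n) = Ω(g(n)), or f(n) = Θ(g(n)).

n³ vs n²: f(n) = Ω(g(n)) but not O(g(n)) — n³ grows strictly faster than n².

Answer: f(n) = Ω(g(n)) but not O(g(n)) — n³ grows strictly faster than n².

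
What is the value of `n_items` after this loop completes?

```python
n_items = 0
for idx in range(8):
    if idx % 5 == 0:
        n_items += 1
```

Count numbers divisible by 5 in range(8)
`n_items` takes the values: 0 → 1 → 2

Answer: 2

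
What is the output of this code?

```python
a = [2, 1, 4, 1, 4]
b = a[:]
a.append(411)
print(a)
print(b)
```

Key concept: slice [:] creates copy.
Step by step:
`a = [2, 1, 4, 1, 4]` → a = [2, 1, 4, 1, 4]
`b = a[:]` → b = [2, 1, 4, 1, 4]
`a.append(411)` → a = [2, 1, 4, 1, 4, 411]
`print(a)` → prints [2, 1, 4, 1, 4, 411]
`print(b)` → prints [2, 1, 4, 1, 4]

Answer:
[2, 1, 4, 1, 4, 411]
[2, 1, 4, 1, 4]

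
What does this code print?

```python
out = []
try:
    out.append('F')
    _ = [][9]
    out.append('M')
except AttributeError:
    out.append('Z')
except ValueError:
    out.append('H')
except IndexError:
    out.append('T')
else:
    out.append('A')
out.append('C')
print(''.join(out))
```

Execution trace: 'F' (try body) → 'T' (except IndexError) → 'C' (after the try/except). Output: FTC

Answer: FTC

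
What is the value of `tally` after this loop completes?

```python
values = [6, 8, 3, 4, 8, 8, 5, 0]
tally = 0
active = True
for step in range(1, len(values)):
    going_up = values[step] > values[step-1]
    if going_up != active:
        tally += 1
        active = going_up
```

Count direction changes in [6, 8, 3, 4, 8, 8, 5, 0]
`tally` takes the values: 0 → 1 → 2 → 3

Answer: 3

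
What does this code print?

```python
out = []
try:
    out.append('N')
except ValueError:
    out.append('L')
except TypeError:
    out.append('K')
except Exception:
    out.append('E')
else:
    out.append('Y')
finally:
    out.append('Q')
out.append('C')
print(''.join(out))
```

Execution trace: 'N' (try body, no exception) → 'Y' (else) → 'Q' (finally) → 'C' (after the try/except). Output: NYQC

Answer: NYQC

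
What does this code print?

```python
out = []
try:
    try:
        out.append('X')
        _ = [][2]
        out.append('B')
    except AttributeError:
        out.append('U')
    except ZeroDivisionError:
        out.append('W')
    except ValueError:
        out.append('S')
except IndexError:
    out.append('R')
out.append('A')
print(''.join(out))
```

Execution trace: 'X' (try body) → 'R' (outer except IndexError) → 'A' (after the try/except). Output: XRA

Answer: XRA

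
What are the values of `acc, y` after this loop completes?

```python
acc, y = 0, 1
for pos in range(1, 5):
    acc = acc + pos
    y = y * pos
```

Sum and factorial of 1 to 4
`acc, y` takes the values: (0, 1) → (1, 1) → (3, 1) → (3, 2) → (6, 2) → (6, 6) → (10, 6) → (10, 24)

Answer: 10, 24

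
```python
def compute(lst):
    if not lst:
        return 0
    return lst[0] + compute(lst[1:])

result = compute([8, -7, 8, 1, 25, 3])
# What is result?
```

8 + (-7) + 8 + 1 + 25 + 3 + 0 = 38

Answer: 38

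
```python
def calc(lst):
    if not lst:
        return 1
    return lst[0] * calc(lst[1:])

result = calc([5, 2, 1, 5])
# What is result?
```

Product over [5, 2, 1, 5] = 5 * 2 * 1 * 5 = 50

Answer: 50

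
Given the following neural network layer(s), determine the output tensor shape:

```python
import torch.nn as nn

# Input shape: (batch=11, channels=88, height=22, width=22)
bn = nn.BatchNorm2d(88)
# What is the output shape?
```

Input: (11, 88, 22, 22) -> Output: (11, 88, 22, 22)

Answer: (11, 88, 22, 22)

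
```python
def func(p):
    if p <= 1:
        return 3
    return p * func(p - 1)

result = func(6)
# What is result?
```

func(6) = 6 * 5 * 4 * 3 * 2 * 3 = 2160

Answer: 2160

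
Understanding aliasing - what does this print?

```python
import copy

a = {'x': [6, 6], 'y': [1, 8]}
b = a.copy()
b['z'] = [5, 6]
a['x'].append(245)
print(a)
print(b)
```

Key concept: shallow copy of dict with mutable values.
Step by step:
`a = {'x': [6, 6], 'y': [1, 8]}` → a = {'x': [6, 6], 'y': [1, 8]}
`b = a.copy()` → b = {'x': [6, 6], 'y': [1, 8]}
`b['z'] = [5, 6]` → b = {'x': [6, 6], 'y': [1, 8], 'z': [5, 6]}
`a['x'].append(245)` → a = {'x': [6, 6, 245], 'y': [1, 8]}; b = {'x': [6, 6, 245], 'y': [1, 8], 'z': [5, 6]}
`print(a)` → prints {'x': [6, 6, 245], 'y': [1, 8]}
`print(b)` → prints {'x': [6, 6, 245], 'y': [1, 8], 'z': [5, 6]}

Answer:
{'x': [6, 6, 245], 'y': [1, 8]}
{'x': [6, 6, 245], 'y': [1, 8], 'z': [5, 6]}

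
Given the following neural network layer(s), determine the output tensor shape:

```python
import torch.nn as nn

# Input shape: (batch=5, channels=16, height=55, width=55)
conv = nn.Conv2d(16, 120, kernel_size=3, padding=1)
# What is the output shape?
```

Input: (5, 16, 55, 55) -> Output: (5, 120, 55, 55)

Answer: (5, 120, 55, 55)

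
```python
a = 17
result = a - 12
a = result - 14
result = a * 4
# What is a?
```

Trace:
`a = 17` → a = 17
`result = a - 12` → result = 5
`a = result - 14` → a = -9
`result = a * 4` → result = -36
So a = -9

Answer: -9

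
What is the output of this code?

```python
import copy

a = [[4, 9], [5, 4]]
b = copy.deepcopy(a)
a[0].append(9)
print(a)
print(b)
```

Key concept: deep copy is fully independent.
Step by step:
`a = [[4, 9], [5, 4]]` → a = [[4, 9], [5, 4]]
`b = copy.deepcopy(a)` → b = [[4, 9], [5, 4]]
`a[0].append(9)` → a = [[4, 9, 9], [5, 4]]
`print(a)` → prints [[4, 9, 9], [5, 4]]
`print(b)` → prints [[4, 9], [5, 4]]

Answer:
[[4, 9, 9], [5, 4]]
[[4, 9], [5, 4]]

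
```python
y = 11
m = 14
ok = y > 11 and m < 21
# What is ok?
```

Trace:
`y = 11` → y = 11
`m = 14` → m = 14
`ok = y > 11 and m < 21` → ok = False
So ok = False

Answer: False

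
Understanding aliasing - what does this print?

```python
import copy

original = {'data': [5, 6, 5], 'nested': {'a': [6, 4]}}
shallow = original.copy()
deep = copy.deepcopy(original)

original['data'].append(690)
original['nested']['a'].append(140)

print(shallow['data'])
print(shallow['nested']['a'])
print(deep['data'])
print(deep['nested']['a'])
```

Key concept: comparing shallow vs deep copy.
Step by step:
`original = {'data': [5, 6, 5], 'nested': {'a': [6, 4]}}` → original = {'data': [5, 6, 5], 'nested': {'a': [6, 4]}}
`shallow = original.copy()` → shallow = {'data': [5, 6, 5], 'nested': {'a': [6, 4]}}
`deep = copy.deepcopy(original)` → deep = {'data': [5, 6, 5], 'nested': {'a': [6, 4]}}
`original['data'].append(690)` → original = {'data': [5, 6, 5, 690], 'nested': {'a': [6, 4]}}; shallow = {'data': [5, 6, 5, 690], 'nested': {'a': [6, 4]}}
`original['nested']['a'].append(140)` → original = {'data': [5, 6, 5, 690], 'nested': {'a': [6, 4, 140]}}; shallow = {'data': [5, 6, 5, 690], 'nested': {'a': [6, 4, 140]}}
`print(shallow['data'])` → prints [5, 6, 5, 690]
`print(shallow['nested']['a'])` → prints [6, 4, 140]
`print(deep['data'])` → prints [5, 6, 5]
`print(deep['nested']['a'])` → prints [6, 4]

Answer:
[5, 6, 5, 690]
[6, 4, 140]
[5, 6, 5]
[6, 4]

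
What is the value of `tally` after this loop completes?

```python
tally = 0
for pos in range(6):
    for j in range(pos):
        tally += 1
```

Triangle number: 0+1+2+...+5
`tally` takes the values: 0 → 1 → 2 → 3 → 4 → 5 → 6 → 7 → 8 → 9 → 10 → 11 → 12 → 13 → 14 → 15

Answer: 15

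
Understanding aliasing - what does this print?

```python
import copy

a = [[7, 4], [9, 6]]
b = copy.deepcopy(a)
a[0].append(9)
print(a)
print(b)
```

Key concept: deep copy is fully independent.
Step by step:
`a = [[7, 4], [9, 6]]` → a = [[7, 4], [9, 6]]
`b = copy.deepcopy(a)` → b = [[7, 4], [9, 6]]
`a[0].append(9)` → a = [[7, 4, 9], [9, 6]]
`print(a)` → prints [[7, 4, 9], [9, 6]]
`print(b)` → prints [[7, 4], [9, 6]]

Answer:
[[7, 4, 9], [9, 6]]
[[7, 4], [9, 6]]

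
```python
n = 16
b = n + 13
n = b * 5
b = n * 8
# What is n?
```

Trace:
`n = 16` → n = 16
`b = n + 13` → b = 29
`n = b * 5` → n = 145
`b = n * 8` → b = 1160
So n = 145

Answer: 145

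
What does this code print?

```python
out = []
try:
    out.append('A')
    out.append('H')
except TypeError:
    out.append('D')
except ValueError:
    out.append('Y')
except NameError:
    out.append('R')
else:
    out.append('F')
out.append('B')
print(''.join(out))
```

Execution trace: 'A' (try body) → 'H' (try body, no exception) → 'F' (else) → 'B' (after the try/except). Output: AHFB

Answer: AHFB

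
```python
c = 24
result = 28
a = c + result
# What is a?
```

Trace:
`c = 24` → c = 24
`result = 28` → result = 28
`a = c + result` → a = 52
So a = 52

Answer: 52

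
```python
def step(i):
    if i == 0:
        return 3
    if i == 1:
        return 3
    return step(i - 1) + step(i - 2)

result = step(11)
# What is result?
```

Build up from base cases: step(0)=3, step(1)=3, step(2)=6, step(3)=9, step(4)=15, step(5)=24, step(6)=39, ..., step(11)=432

Answer: 432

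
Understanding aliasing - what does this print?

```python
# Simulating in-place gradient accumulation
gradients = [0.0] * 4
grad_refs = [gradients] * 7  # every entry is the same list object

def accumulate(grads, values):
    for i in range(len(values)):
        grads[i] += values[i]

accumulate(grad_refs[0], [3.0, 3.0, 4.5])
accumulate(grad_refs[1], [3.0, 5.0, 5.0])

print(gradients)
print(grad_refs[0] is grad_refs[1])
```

Key concept: gradient accumulation aliasing.
Step by step:
`gradients = [0.0] * 4` → gradients = [0.0, 0.0, 0.0, 0.0]
`grad_refs = [gradients] * 7` → grad_refs = [[0.0, 0.0, 0.0, 0.0], [0.0, 0.0, 0.0, 0.0], [0.0, 0.0, 0.0, 0.0], [0.0, 0.0, 0.0, 0.0], [0.0, 0.0, 0.0, 0.0], [0.0, 0.0, 0.0, 0.0], [0.0, 0.0, 0.0, 0.0]]
`accumulate(grad_refs[0], [3.0, 3.0, 4.5])` → gradients = [3.0, 3.0, 4.5, 0.0]; grad_refs = [[3.0, 3.0, 4.5, 0.0], [3.0, 3.0, 4.5, 0.0], [3.0, 3.0, 4.5, 0.0], [3.0, 3.0, 4.5, 0.0], [3.0, 3.0, 4.5, 0.0], [3.0, 3.0, 4.5, 0.0], [3.0, 3.0, 4.5, 0.0]]
`accumulate(grad_refs[1], [3.0, 5.0, 5.0])` → gradients = [6.0, 8.0, 9.5, 0.0]; grad_refs = [[6.0, 8.0, 9.5, 0.0], [6.0, 8.0, 9.5, 0.0], [6.0, 8.0, 9.5, 0.0], [6.0, 8.0, 9.5, 0.0], [6.0, 8.0, 9.5, 0.0], [6.0, 8.0, 9.5, 0.0], [6.0, 8.0, 9.5, 0.0]]
`print(gradients)` → prints [6.0, 8.0, 9.5, 0.0]
`print(grad_refs[0] is grad_refs[1])` → prints True

Answer:
[6.0, 8.0, 9.5, 0.0]
True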